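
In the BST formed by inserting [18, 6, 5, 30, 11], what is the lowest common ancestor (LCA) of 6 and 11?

Tree insertion order: [18, 6, 5, 30, 11]
Tree (level-order array): [18, 6, 30, 5, 11]
In a BST, the LCA of p=6, q=11 is the first node v on the
root-to-leaf path with p <= v <= q (go left if both < v, right if both > v).
Walk from root:
  at 18: both 6 and 11 < 18, go left
  at 6: 6 <= 6 <= 11, this is the LCA
LCA = 6


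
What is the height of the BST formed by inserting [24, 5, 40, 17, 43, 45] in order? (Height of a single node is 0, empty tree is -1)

Insertion order: [24, 5, 40, 17, 43, 45]
Tree (level-order array): [24, 5, 40, None, 17, None, 43, None, None, None, 45]
Compute height bottom-up (empty subtree = -1):
  height(17) = 1 + max(-1, -1) = 0
  height(5) = 1 + max(-1, 0) = 1
  height(45) = 1 + max(-1, -1) = 0
  height(43) = 1 + max(-1, 0) = 1
  height(40) = 1 + max(-1, 1) = 2
  height(24) = 1 + max(1, 2) = 3
Height = 3


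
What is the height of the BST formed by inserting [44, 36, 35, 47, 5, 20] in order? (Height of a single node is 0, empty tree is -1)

Insertion order: [44, 36, 35, 47, 5, 20]
Tree (level-order array): [44, 36, 47, 35, None, None, None, 5, None, None, 20]
Compute height bottom-up (empty subtree = -1):
  height(20) = 1 + max(-1, -1) = 0
  height(5) = 1 + max(-1, 0) = 1
  height(35) = 1 + max(1, -1) = 2
  height(36) = 1 + max(2, -1) = 3
  height(47) = 1 + max(-1, -1) = 0
  height(44) = 1 + max(3, 0) = 4
Height = 4


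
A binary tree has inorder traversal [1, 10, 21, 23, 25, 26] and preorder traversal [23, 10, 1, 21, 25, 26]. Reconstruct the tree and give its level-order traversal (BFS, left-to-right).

Inorder:  [1, 10, 21, 23, 25, 26]
Preorder: [23, 10, 1, 21, 25, 26]
Algorithm: preorder visits root first, so consume preorder in order;
for each root, split the current inorder slice at that value into
left-subtree inorder and right-subtree inorder, then recurse.
Recursive splits:
  root=23; inorder splits into left=[1, 10, 21], right=[25, 26]
  root=10; inorder splits into left=[1], right=[21]
  root=1; inorder splits into left=[], right=[]
  root=21; inorder splits into left=[], right=[]
  root=25; inorder splits into left=[], right=[26]
  root=26; inorder splits into left=[], right=[]
Reconstructed level-order: [23, 10, 25, 1, 21, 26]


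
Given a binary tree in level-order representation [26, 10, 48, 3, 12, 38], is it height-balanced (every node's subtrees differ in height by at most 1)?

Tree (level-order array): [26, 10, 48, 3, 12, 38]
Definition: a tree is height-balanced if, at every node, |h(left) - h(right)| <= 1 (empty subtree has height -1).
Bottom-up per-node check:
  node 3: h_left=-1, h_right=-1, diff=0 [OK], height=0
  node 12: h_left=-1, h_right=-1, diff=0 [OK], height=0
  node 10: h_left=0, h_right=0, diff=0 [OK], height=1
  node 38: h_left=-1, h_right=-1, diff=0 [OK], height=0
  node 48: h_left=0, h_right=-1, diff=1 [OK], height=1
  node 26: h_left=1, h_right=1, diff=0 [OK], height=2
All nodes satisfy the balance condition.
Result: Balanced


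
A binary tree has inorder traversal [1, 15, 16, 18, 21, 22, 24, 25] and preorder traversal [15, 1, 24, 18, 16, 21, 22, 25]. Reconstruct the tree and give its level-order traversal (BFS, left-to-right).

Inorder:  [1, 15, 16, 18, 21, 22, 24, 25]
Preorder: [15, 1, 24, 18, 16, 21, 22, 25]
Algorithm: preorder visits root first, so consume preorder in order;
for each root, split the current inorder slice at that value into
left-subtree inorder and right-subtree inorder, then recurse.
Recursive splits:
  root=15; inorder splits into left=[1], right=[16, 18, 21, 22, 24, 25]
  root=1; inorder splits into left=[], right=[]
  root=24; inorder splits into left=[16, 18, 21, 22], right=[25]
  root=18; inorder splits into left=[16], right=[21, 22]
  root=16; inorder splits into left=[], right=[]
  root=21; inorder splits into left=[], right=[22]
  root=22; inorder splits into left=[], right=[]
  root=25; inorder splits into left=[], right=[]
Reconstructed level-order: [15, 1, 24, 18, 25, 16, 21, 22]


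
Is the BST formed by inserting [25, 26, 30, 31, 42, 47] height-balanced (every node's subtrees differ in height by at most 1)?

Tree (level-order array): [25, None, 26, None, 30, None, 31, None, 42, None, 47]
Definition: a tree is height-balanced if, at every node, |h(left) - h(right)| <= 1 (empty subtree has height -1).
Bottom-up per-node check:
  node 47: h_left=-1, h_right=-1, diff=0 [OK], height=0
  node 42: h_left=-1, h_right=0, diff=1 [OK], height=1
  node 31: h_left=-1, h_right=1, diff=2 [FAIL (|-1-1|=2 > 1)], height=2
  node 30: h_left=-1, h_right=2, diff=3 [FAIL (|-1-2|=3 > 1)], height=3
  node 26: h_left=-1, h_right=3, diff=4 [FAIL (|-1-3|=4 > 1)], height=4
  node 25: h_left=-1, h_right=4, diff=5 [FAIL (|-1-4|=5 > 1)], height=5
Node 31 violates the condition: |-1 - 1| = 2 > 1.
Result: Not balanced


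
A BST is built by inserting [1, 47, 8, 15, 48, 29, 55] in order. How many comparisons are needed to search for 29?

Search path for 29: 1 -> 47 -> 8 -> 15 -> 29
Found: True
Comparisons: 5


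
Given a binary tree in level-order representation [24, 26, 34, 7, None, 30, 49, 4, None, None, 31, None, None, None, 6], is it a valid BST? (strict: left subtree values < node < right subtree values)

Level-order array: [24, 26, 34, 7, None, 30, 49, 4, None, None, 31, None, None, None, 6]
Validate using subtree bounds (lo, hi): at each node, require lo < value < hi,
then recurse left with hi=value and right with lo=value.
Preorder trace (stopping at first violation):
  at node 24 with bounds (-inf, +inf): OK
  at node 26 with bounds (-inf, 24): VIOLATION
Node 26 violates its bound: not (-inf < 26 < 24).
Result: Not a valid BST


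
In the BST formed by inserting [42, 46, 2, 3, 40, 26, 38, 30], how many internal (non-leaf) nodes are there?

Tree built from: [42, 46, 2, 3, 40, 26, 38, 30]
Tree (level-order array): [42, 2, 46, None, 3, None, None, None, 40, 26, None, None, 38, 30]
Rule: An internal node has at least one child.
Per-node child counts:
  node 42: 2 child(ren)
  node 2: 1 child(ren)
  node 3: 1 child(ren)
  node 40: 1 child(ren)
  node 26: 1 child(ren)
  node 38: 1 child(ren)
  node 30: 0 child(ren)
  node 46: 0 child(ren)
Matching nodes: [42, 2, 3, 40, 26, 38]
Count of internal (non-leaf) nodes: 6


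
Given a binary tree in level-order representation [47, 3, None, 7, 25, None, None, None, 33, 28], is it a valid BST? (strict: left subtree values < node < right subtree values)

Level-order array: [47, 3, None, 7, 25, None, None, None, 33, 28]
Validate using subtree bounds (lo, hi): at each node, require lo < value < hi,
then recurse left with hi=value and right with lo=value.
Preorder trace (stopping at first violation):
  at node 47 with bounds (-inf, +inf): OK
  at node 3 with bounds (-inf, 47): OK
  at node 7 with bounds (-inf, 3): VIOLATION
Node 7 violates its bound: not (-inf < 7 < 3).
Result: Not a valid BST


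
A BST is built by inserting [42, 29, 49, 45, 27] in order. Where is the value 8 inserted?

Starting tree (level order): [42, 29, 49, 27, None, 45]
Insertion path: 42 -> 29 -> 27
Result: insert 8 as left child of 27
Final tree (level order): [42, 29, 49, 27, None, 45, None, 8]


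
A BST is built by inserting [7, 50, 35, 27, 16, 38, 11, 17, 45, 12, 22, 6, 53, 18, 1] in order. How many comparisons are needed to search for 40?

Search path for 40: 7 -> 50 -> 35 -> 38 -> 45
Found: False
Comparisons: 5


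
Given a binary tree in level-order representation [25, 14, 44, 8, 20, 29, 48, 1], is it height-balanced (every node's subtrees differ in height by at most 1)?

Tree (level-order array): [25, 14, 44, 8, 20, 29, 48, 1]
Definition: a tree is height-balanced if, at every node, |h(left) - h(right)| <= 1 (empty subtree has height -1).
Bottom-up per-node check:
  node 1: h_left=-1, h_right=-1, diff=0 [OK], height=0
  node 8: h_left=0, h_right=-1, diff=1 [OK], height=1
  node 20: h_left=-1, h_right=-1, diff=0 [OK], height=0
  node 14: h_left=1, h_right=0, diff=1 [OK], height=2
  node 29: h_left=-1, h_right=-1, diff=0 [OK], height=0
  node 48: h_left=-1, h_right=-1, diff=0 [OK], height=0
  node 44: h_left=0, h_right=0, diff=0 [OK], height=1
  node 25: h_left=2, h_right=1, diff=1 [OK], height=3
All nodes satisfy the balance condition.
Result: Balanced


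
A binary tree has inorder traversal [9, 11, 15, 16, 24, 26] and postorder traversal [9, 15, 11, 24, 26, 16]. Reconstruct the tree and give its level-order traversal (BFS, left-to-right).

Inorder:   [9, 11, 15, 16, 24, 26]
Postorder: [9, 15, 11, 24, 26, 16]
Algorithm: postorder visits root last, so walk postorder right-to-left;
each value is the root of the current inorder slice — split it at that
value, recurse on the right subtree first, then the left.
Recursive splits:
  root=16; inorder splits into left=[9, 11, 15], right=[24, 26]
  root=26; inorder splits into left=[24], right=[]
  root=24; inorder splits into left=[], right=[]
  root=11; inorder splits into left=[9], right=[15]
  root=15; inorder splits into left=[], right=[]
  root=9; inorder splits into left=[], right=[]
Reconstructed level-order: [16, 11, 26, 9, 15, 24]


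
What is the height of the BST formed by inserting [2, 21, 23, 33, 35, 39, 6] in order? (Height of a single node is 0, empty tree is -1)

Insertion order: [2, 21, 23, 33, 35, 39, 6]
Tree (level-order array): [2, None, 21, 6, 23, None, None, None, 33, None, 35, None, 39]
Compute height bottom-up (empty subtree = -1):
  height(6) = 1 + max(-1, -1) = 0
  height(39) = 1 + max(-1, -1) = 0
  height(35) = 1 + max(-1, 0) = 1
  height(33) = 1 + max(-1, 1) = 2
  height(23) = 1 + max(-1, 2) = 3
  height(21) = 1 + max(0, 3) = 4
  height(2) = 1 + max(-1, 4) = 5
Height = 5


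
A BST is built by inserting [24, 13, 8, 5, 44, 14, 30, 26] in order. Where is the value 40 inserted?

Starting tree (level order): [24, 13, 44, 8, 14, 30, None, 5, None, None, None, 26]
Insertion path: 24 -> 44 -> 30
Result: insert 40 as right child of 30
Final tree (level order): [24, 13, 44, 8, 14, 30, None, 5, None, None, None, 26, 40]


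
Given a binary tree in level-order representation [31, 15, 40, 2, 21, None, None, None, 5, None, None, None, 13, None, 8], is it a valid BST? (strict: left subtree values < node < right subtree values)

Level-order array: [31, 15, 40, 2, 21, None, None, None, 5, None, None, None, 13, None, 8]
Validate using subtree bounds (lo, hi): at each node, require lo < value < hi,
then recurse left with hi=value and right with lo=value.
Preorder trace (stopping at first violation):
  at node 31 with bounds (-inf, +inf): OK
  at node 15 with bounds (-inf, 31): OK
  at node 2 with bounds (-inf, 15): OK
  at node 5 with bounds (2, 15): OK
  at node 13 with bounds (5, 15): OK
  at node 8 with bounds (13, 15): VIOLATION
Node 8 violates its bound: not (13 < 8 < 15).
Result: Not a valid BST


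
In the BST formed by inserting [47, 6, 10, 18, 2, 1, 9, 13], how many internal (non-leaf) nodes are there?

Tree built from: [47, 6, 10, 18, 2, 1, 9, 13]
Tree (level-order array): [47, 6, None, 2, 10, 1, None, 9, 18, None, None, None, None, 13]
Rule: An internal node has at least one child.
Per-node child counts:
  node 47: 1 child(ren)
  node 6: 2 child(ren)
  node 2: 1 child(ren)
  node 1: 0 child(ren)
  node 10: 2 child(ren)
  node 9: 0 child(ren)
  node 18: 1 child(ren)
  node 13: 0 child(ren)
Matching nodes: [47, 6, 2, 10, 18]
Count of internal (non-leaf) nodes: 5


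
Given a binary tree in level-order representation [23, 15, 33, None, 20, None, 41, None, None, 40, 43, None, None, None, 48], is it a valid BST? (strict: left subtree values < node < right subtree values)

Level-order array: [23, 15, 33, None, 20, None, 41, None, None, 40, 43, None, None, None, 48]
Validate using subtree bounds (lo, hi): at each node, require lo < value < hi,
then recurse left with hi=value and right with lo=value.
Preorder trace (stopping at first violation):
  at node 23 with bounds (-inf, +inf): OK
  at node 15 with bounds (-inf, 23): OK
  at node 20 with bounds (15, 23): OK
  at node 33 with bounds (23, +inf): OK
  at node 41 with bounds (33, +inf): OK
  at node 40 with bounds (33, 41): OK
  at node 43 with bounds (41, +inf): OK
  at node 48 with bounds (43, +inf): OK
No violation found at any node.
Result: Valid BST


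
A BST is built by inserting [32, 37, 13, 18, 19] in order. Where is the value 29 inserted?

Starting tree (level order): [32, 13, 37, None, 18, None, None, None, 19]
Insertion path: 32 -> 13 -> 18 -> 19
Result: insert 29 as right child of 19
Final tree (level order): [32, 13, 37, None, 18, None, None, None, 19, None, 29]


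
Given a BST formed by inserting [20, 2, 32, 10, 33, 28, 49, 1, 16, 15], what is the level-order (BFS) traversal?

Tree insertion order: [20, 2, 32, 10, 33, 28, 49, 1, 16, 15]
Tree (level-order array): [20, 2, 32, 1, 10, 28, 33, None, None, None, 16, None, None, None, 49, 15]
BFS from the root, enqueuing left then right child of each popped node:
  queue [20] -> pop 20, enqueue [2, 32], visited so far: [20]
  queue [2, 32] -> pop 2, enqueue [1, 10], visited so far: [20, 2]
  queue [32, 1, 10] -> pop 32, enqueue [28, 33], visited so far: [20, 2, 32]
  queue [1, 10, 28, 33] -> pop 1, enqueue [none], visited so far: [20, 2, 32, 1]
  queue [10, 28, 33] -> pop 10, enqueue [16], visited so far: [20, 2, 32, 1, 10]
  queue [28, 33, 16] -> pop 28, enqueue [none], visited so far: [20, 2, 32, 1, 10, 28]
  queue [33, 16] -> pop 33, enqueue [49], visited so far: [20, 2, 32, 1, 10, 28, 33]
  queue [16, 49] -> pop 16, enqueue [15], visited so far: [20, 2, 32, 1, 10, 28, 33, 16]
  queue [49, 15] -> pop 49, enqueue [none], visited so far: [20, 2, 32, 1, 10, 28, 33, 16, 49]
  queue [15] -> pop 15, enqueue [none], visited so far: [20, 2, 32, 1, 10, 28, 33, 16, 49, 15]
Result: [20, 2, 32, 1, 10, 28, 33, 16, 49, 15]


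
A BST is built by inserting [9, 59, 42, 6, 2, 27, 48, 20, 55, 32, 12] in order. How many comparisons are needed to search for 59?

Search path for 59: 9 -> 59
Found: True
Comparisons: 2


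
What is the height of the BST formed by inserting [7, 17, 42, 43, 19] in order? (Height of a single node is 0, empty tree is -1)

Insertion order: [7, 17, 42, 43, 19]
Tree (level-order array): [7, None, 17, None, 42, 19, 43]
Compute height bottom-up (empty subtree = -1):
  height(19) = 1 + max(-1, -1) = 0
  height(43) = 1 + max(-1, -1) = 0
  height(42) = 1 + max(0, 0) = 1
  height(17) = 1 + max(-1, 1) = 2
  height(7) = 1 + max(-1, 2) = 3
Height = 3


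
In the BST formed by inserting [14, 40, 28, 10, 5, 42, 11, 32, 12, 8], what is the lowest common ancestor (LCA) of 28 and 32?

Tree insertion order: [14, 40, 28, 10, 5, 42, 11, 32, 12, 8]
Tree (level-order array): [14, 10, 40, 5, 11, 28, 42, None, 8, None, 12, None, 32]
In a BST, the LCA of p=28, q=32 is the first node v on the
root-to-leaf path with p <= v <= q (go left if both < v, right if both > v).
Walk from root:
  at 14: both 28 and 32 > 14, go right
  at 40: both 28 and 32 < 40, go left
  at 28: 28 <= 28 <= 32, this is the LCA
LCA = 28


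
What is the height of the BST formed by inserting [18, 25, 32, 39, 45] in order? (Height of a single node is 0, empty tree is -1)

Insertion order: [18, 25, 32, 39, 45]
Tree (level-order array): [18, None, 25, None, 32, None, 39, None, 45]
Compute height bottom-up (empty subtree = -1):
  height(45) = 1 + max(-1, -1) = 0
  height(39) = 1 + max(-1, 0) = 1
  height(32) = 1 + max(-1, 1) = 2
  height(25) = 1 + max(-1, 2) = 3
  height(18) = 1 + max(-1, 3) = 4
Height = 4


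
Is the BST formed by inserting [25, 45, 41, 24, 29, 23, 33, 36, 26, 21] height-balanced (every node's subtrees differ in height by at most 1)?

Tree (level-order array): [25, 24, 45, 23, None, 41, None, 21, None, 29, None, None, None, 26, 33, None, None, None, 36]
Definition: a tree is height-balanced if, at every node, |h(left) - h(right)| <= 1 (empty subtree has height -1).
Bottom-up per-node check:
  node 21: h_left=-1, h_right=-1, diff=0 [OK], height=0
  node 23: h_left=0, h_right=-1, diff=1 [OK], height=1
  node 24: h_left=1, h_right=-1, diff=2 [FAIL (|1--1|=2 > 1)], height=2
  node 26: h_left=-1, h_right=-1, diff=0 [OK], height=0
  node 36: h_left=-1, h_right=-1, diff=0 [OK], height=0
  node 33: h_left=-1, h_right=0, diff=1 [OK], height=1
  node 29: h_left=0, h_right=1, diff=1 [OK], height=2
  node 41: h_left=2, h_right=-1, diff=3 [FAIL (|2--1|=3 > 1)], height=3
  node 45: h_left=3, h_right=-1, diff=4 [FAIL (|3--1|=4 > 1)], height=4
  node 25: h_left=2, h_right=4, diff=2 [FAIL (|2-4|=2 > 1)], height=5
Node 24 violates the condition: |1 - -1| = 2 > 1.
Result: Not balanced


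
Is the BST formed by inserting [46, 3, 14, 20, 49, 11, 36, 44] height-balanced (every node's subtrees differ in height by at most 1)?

Tree (level-order array): [46, 3, 49, None, 14, None, None, 11, 20, None, None, None, 36, None, 44]
Definition: a tree is height-balanced if, at every node, |h(left) - h(right)| <= 1 (empty subtree has height -1).
Bottom-up per-node check:
  node 11: h_left=-1, h_right=-1, diff=0 [OK], height=0
  node 44: h_left=-1, h_right=-1, diff=0 [OK], height=0
  node 36: h_left=-1, h_right=0, diff=1 [OK], height=1
  node 20: h_left=-1, h_right=1, diff=2 [FAIL (|-1-1|=2 > 1)], height=2
  node 14: h_left=0, h_right=2, diff=2 [FAIL (|0-2|=2 > 1)], height=3
  node 3: h_left=-1, h_right=3, diff=4 [FAIL (|-1-3|=4 > 1)], height=4
  node 49: h_left=-1, h_right=-1, diff=0 [OK], height=0
  node 46: h_left=4, h_right=0, diff=4 [FAIL (|4-0|=4 > 1)], height=5
Node 20 violates the condition: |-1 - 1| = 2 > 1.
Result: Not balanced


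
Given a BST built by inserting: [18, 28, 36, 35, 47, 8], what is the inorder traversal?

Tree insertion order: [18, 28, 36, 35, 47, 8]
Tree (level-order array): [18, 8, 28, None, None, None, 36, 35, 47]
Inorder traversal: [8, 18, 28, 35, 36, 47]


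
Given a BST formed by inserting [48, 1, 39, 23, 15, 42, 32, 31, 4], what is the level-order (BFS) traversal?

Tree insertion order: [48, 1, 39, 23, 15, 42, 32, 31, 4]
Tree (level-order array): [48, 1, None, None, 39, 23, 42, 15, 32, None, None, 4, None, 31]
BFS from the root, enqueuing left then right child of each popped node:
  queue [48] -> pop 48, enqueue [1], visited so far: [48]
  queue [1] -> pop 1, enqueue [39], visited so far: [48, 1]
  queue [39] -> pop 39, enqueue [23, 42], visited so far: [48, 1, 39]
  queue [23, 42] -> pop 23, enqueue [15, 32], visited so far: [48, 1, 39, 23]
  queue [42, 15, 32] -> pop 42, enqueue [none], visited so far: [48, 1, 39, 23, 42]
  queue [15, 32] -> pop 15, enqueue [4], visited so far: [48, 1, 39, 23, 42, 15]
  queue [32, 4] -> pop 32, enqueue [31], visited so far: [48, 1, 39, 23, 42, 15, 32]
  queue [4, 31] -> pop 4, enqueue [none], visited so far: [48, 1, 39, 23, 42, 15, 32, 4]
  queue [31] -> pop 31, enqueue [none], visited so far: [48, 1, 39, 23, 42, 15, 32, 4, 31]
Result: [48, 1, 39, 23, 42, 15, 32, 4, 31]


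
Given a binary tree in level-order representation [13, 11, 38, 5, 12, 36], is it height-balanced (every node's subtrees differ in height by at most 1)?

Tree (level-order array): [13, 11, 38, 5, 12, 36]
Definition: a tree is height-balanced if, at every node, |h(left) - h(right)| <= 1 (empty subtree has height -1).
Bottom-up per-node check:
  node 5: h_left=-1, h_right=-1, diff=0 [OK], height=0
  node 12: h_left=-1, h_right=-1, diff=0 [OK], height=0
  node 11: h_left=0, h_right=0, diff=0 [OK], height=1
  node 36: h_left=-1, h_right=-1, diff=0 [OK], height=0
  node 38: h_left=0, h_right=-1, diff=1 [OK], height=1
  node 13: h_left=1, h_right=1, diff=0 [OK], height=2
All nodes satisfy the balance condition.
Result: Balanced


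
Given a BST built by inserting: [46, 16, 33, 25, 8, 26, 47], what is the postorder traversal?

Tree insertion order: [46, 16, 33, 25, 8, 26, 47]
Tree (level-order array): [46, 16, 47, 8, 33, None, None, None, None, 25, None, None, 26]
Postorder traversal: [8, 26, 25, 33, 16, 47, 46]


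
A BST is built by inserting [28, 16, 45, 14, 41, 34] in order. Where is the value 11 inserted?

Starting tree (level order): [28, 16, 45, 14, None, 41, None, None, None, 34]
Insertion path: 28 -> 16 -> 14
Result: insert 11 as left child of 14
Final tree (level order): [28, 16, 45, 14, None, 41, None, 11, None, 34]


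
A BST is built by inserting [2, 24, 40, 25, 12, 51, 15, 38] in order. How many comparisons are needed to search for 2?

Search path for 2: 2
Found: True
Comparisons: 1


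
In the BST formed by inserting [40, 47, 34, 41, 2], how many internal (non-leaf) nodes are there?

Tree built from: [40, 47, 34, 41, 2]
Tree (level-order array): [40, 34, 47, 2, None, 41]
Rule: An internal node has at least one child.
Per-node child counts:
  node 40: 2 child(ren)
  node 34: 1 child(ren)
  node 2: 0 child(ren)
  node 47: 1 child(ren)
  node 41: 0 child(ren)
Matching nodes: [40, 34, 47]
Count of internal (non-leaf) nodes: 3


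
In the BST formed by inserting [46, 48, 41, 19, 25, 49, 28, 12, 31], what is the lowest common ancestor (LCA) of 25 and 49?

Tree insertion order: [46, 48, 41, 19, 25, 49, 28, 12, 31]
Tree (level-order array): [46, 41, 48, 19, None, None, 49, 12, 25, None, None, None, None, None, 28, None, 31]
In a BST, the LCA of p=25, q=49 is the first node v on the
root-to-leaf path with p <= v <= q (go left if both < v, right if both > v).
Walk from root:
  at 46: 25 <= 46 <= 49, this is the LCA
LCA = 46


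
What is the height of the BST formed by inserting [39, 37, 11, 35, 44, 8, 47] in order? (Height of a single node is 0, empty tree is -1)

Insertion order: [39, 37, 11, 35, 44, 8, 47]
Tree (level-order array): [39, 37, 44, 11, None, None, 47, 8, 35]
Compute height bottom-up (empty subtree = -1):
  height(8) = 1 + max(-1, -1) = 0
  height(35) = 1 + max(-1, -1) = 0
  height(11) = 1 + max(0, 0) = 1
  height(37) = 1 + max(1, -1) = 2
  height(47) = 1 + max(-1, -1) = 0
  height(44) = 1 + max(-1, 0) = 1
  height(39) = 1 + max(2, 1) = 3
Height = 3


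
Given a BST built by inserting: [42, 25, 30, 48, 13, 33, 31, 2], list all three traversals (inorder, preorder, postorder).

Tree insertion order: [42, 25, 30, 48, 13, 33, 31, 2]
Tree (level-order array): [42, 25, 48, 13, 30, None, None, 2, None, None, 33, None, None, 31]
Inorder (L, root, R): [2, 13, 25, 30, 31, 33, 42, 48]
Preorder (root, L, R): [42, 25, 13, 2, 30, 33, 31, 48]
Postorder (L, R, root): [2, 13, 31, 33, 30, 25, 48, 42]


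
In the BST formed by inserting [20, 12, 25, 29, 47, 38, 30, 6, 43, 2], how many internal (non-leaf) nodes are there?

Tree built from: [20, 12, 25, 29, 47, 38, 30, 6, 43, 2]
Tree (level-order array): [20, 12, 25, 6, None, None, 29, 2, None, None, 47, None, None, 38, None, 30, 43]
Rule: An internal node has at least one child.
Per-node child counts:
  node 20: 2 child(ren)
  node 12: 1 child(ren)
  node 6: 1 child(ren)
  node 2: 0 child(ren)
  node 25: 1 child(ren)
  node 29: 1 child(ren)
  node 47: 1 child(ren)
  node 38: 2 child(ren)
  node 30: 0 child(ren)
  node 43: 0 child(ren)
Matching nodes: [20, 12, 6, 25, 29, 47, 38]
Count of internal (non-leaf) nodes: 7


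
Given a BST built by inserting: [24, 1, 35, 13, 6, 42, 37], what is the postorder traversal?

Tree insertion order: [24, 1, 35, 13, 6, 42, 37]
Tree (level-order array): [24, 1, 35, None, 13, None, 42, 6, None, 37]
Postorder traversal: [6, 13, 1, 37, 42, 35, 24]


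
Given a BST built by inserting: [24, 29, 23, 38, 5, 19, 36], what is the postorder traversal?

Tree insertion order: [24, 29, 23, 38, 5, 19, 36]
Tree (level-order array): [24, 23, 29, 5, None, None, 38, None, 19, 36]
Postorder traversal: [19, 5, 23, 36, 38, 29, 24]


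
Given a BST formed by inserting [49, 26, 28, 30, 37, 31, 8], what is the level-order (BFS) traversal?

Tree insertion order: [49, 26, 28, 30, 37, 31, 8]
Tree (level-order array): [49, 26, None, 8, 28, None, None, None, 30, None, 37, 31]
BFS from the root, enqueuing left then right child of each popped node:
  queue [49] -> pop 49, enqueue [26], visited so far: [49]
  queue [26] -> pop 26, enqueue [8, 28], visited so far: [49, 26]
  queue [8, 28] -> pop 8, enqueue [none], visited so far: [49, 26, 8]
  queue [28] -> pop 28, enqueue [30], visited so far: [49, 26, 8, 28]
  queue [30] -> pop 30, enqueue [37], visited so far: [49, 26, 8, 28, 30]
  queue [37] -> pop 37, enqueue [31], visited so far: [49, 26, 8, 28, 30, 37]
  queue [31] -> pop 31, enqueue [none], visited so far: [49, 26, 8, 28, 30, 37, 31]
Result: [49, 26, 8, 28, 30, 37, 31]


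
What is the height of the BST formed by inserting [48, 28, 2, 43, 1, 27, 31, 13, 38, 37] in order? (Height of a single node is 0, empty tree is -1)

Insertion order: [48, 28, 2, 43, 1, 27, 31, 13, 38, 37]
Tree (level-order array): [48, 28, None, 2, 43, 1, 27, 31, None, None, None, 13, None, None, 38, None, None, 37]
Compute height bottom-up (empty subtree = -1):
  height(1) = 1 + max(-1, -1) = 0
  height(13) = 1 + max(-1, -1) = 0
  height(27) = 1 + max(0, -1) = 1
  height(2) = 1 + max(0, 1) = 2
  height(37) = 1 + max(-1, -1) = 0
  height(38) = 1 + max(0, -1) = 1
  height(31) = 1 + max(-1, 1) = 2
  height(43) = 1 + max(2, -1) = 3
  height(28) = 1 + max(2, 3) = 4
  height(48) = 1 + max(4, -1) = 5
Height = 5


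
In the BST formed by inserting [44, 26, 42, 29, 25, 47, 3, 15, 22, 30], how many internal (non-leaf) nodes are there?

Tree built from: [44, 26, 42, 29, 25, 47, 3, 15, 22, 30]
Tree (level-order array): [44, 26, 47, 25, 42, None, None, 3, None, 29, None, None, 15, None, 30, None, 22]
Rule: An internal node has at least one child.
Per-node child counts:
  node 44: 2 child(ren)
  node 26: 2 child(ren)
  node 25: 1 child(ren)
  node 3: 1 child(ren)
  node 15: 1 child(ren)
  node 22: 0 child(ren)
  node 42: 1 child(ren)
  node 29: 1 child(ren)
  node 30: 0 child(ren)
  node 47: 0 child(ren)
Matching nodes: [44, 26, 25, 3, 15, 42, 29]
Count of internal (non-leaf) nodes: 7


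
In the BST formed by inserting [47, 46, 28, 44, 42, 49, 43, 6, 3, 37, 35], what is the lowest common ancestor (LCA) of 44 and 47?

Tree insertion order: [47, 46, 28, 44, 42, 49, 43, 6, 3, 37, 35]
Tree (level-order array): [47, 46, 49, 28, None, None, None, 6, 44, 3, None, 42, None, None, None, 37, 43, 35]
In a BST, the LCA of p=44, q=47 is the first node v on the
root-to-leaf path with p <= v <= q (go left if both < v, right if both > v).
Walk from root:
  at 47: 44 <= 47 <= 47, this is the LCA
LCA = 47


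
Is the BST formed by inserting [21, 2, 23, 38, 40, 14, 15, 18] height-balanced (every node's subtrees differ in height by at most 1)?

Tree (level-order array): [21, 2, 23, None, 14, None, 38, None, 15, None, 40, None, 18]
Definition: a tree is height-balanced if, at every node, |h(left) - h(right)| <= 1 (empty subtree has height -1).
Bottom-up per-node check:
  node 18: h_left=-1, h_right=-1, diff=0 [OK], height=0
  node 15: h_left=-1, h_right=0, diff=1 [OK], height=1
  node 14: h_left=-1, h_right=1, diff=2 [FAIL (|-1-1|=2 > 1)], height=2
  node 2: h_left=-1, h_right=2, diff=3 [FAIL (|-1-2|=3 > 1)], height=3
  node 40: h_left=-1, h_right=-1, diff=0 [OK], height=0
  node 38: h_left=-1, h_right=0, diff=1 [OK], height=1
  node 23: h_left=-1, h_right=1, diff=2 [FAIL (|-1-1|=2 > 1)], height=2
  node 21: h_left=3, h_right=2, diff=1 [OK], height=4
Node 14 violates the condition: |-1 - 1| = 2 > 1.
Result: Not balanced


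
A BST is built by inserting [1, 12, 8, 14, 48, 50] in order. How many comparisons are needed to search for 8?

Search path for 8: 1 -> 12 -> 8
Found: True
Comparisons: 3


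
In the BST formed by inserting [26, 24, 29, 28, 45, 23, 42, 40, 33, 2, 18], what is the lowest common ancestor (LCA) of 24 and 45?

Tree insertion order: [26, 24, 29, 28, 45, 23, 42, 40, 33, 2, 18]
Tree (level-order array): [26, 24, 29, 23, None, 28, 45, 2, None, None, None, 42, None, None, 18, 40, None, None, None, 33]
In a BST, the LCA of p=24, q=45 is the first node v on the
root-to-leaf path with p <= v <= q (go left if both < v, right if both > v).
Walk from root:
  at 26: 24 <= 26 <= 45, this is the LCA
LCA = 26


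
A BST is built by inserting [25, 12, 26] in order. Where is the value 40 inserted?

Starting tree (level order): [25, 12, 26]
Insertion path: 25 -> 26
Result: insert 40 as right child of 26
Final tree (level order): [25, 12, 26, None, None, None, 40]


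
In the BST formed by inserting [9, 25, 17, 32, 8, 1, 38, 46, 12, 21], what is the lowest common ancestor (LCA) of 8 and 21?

Tree insertion order: [9, 25, 17, 32, 8, 1, 38, 46, 12, 21]
Tree (level-order array): [9, 8, 25, 1, None, 17, 32, None, None, 12, 21, None, 38, None, None, None, None, None, 46]
In a BST, the LCA of p=8, q=21 is the first node v on the
root-to-leaf path with p <= v <= q (go left if both < v, right if both > v).
Walk from root:
  at 9: 8 <= 9 <= 21, this is the LCA
LCA = 9


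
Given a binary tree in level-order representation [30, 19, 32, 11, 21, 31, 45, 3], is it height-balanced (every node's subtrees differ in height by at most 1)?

Tree (level-order array): [30, 19, 32, 11, 21, 31, 45, 3]
Definition: a tree is height-balanced if, at every node, |h(left) - h(right)| <= 1 (empty subtree has height -1).
Bottom-up per-node check:
  node 3: h_left=-1, h_right=-1, diff=0 [OK], height=0
  node 11: h_left=0, h_right=-1, diff=1 [OK], height=1
  node 21: h_left=-1, h_right=-1, diff=0 [OK], height=0
  node 19: h_left=1, h_right=0, diff=1 [OK], height=2
  node 31: h_left=-1, h_right=-1, diff=0 [OK], height=0
  node 45: h_left=-1, h_right=-1, diff=0 [OK], height=0
  node 32: h_left=0, h_right=0, diff=0 [OK], height=1
  node 30: h_left=2, h_right=1, diff=1 [OK], height=3
All nodes satisfy the balance condition.
Result: Balanced


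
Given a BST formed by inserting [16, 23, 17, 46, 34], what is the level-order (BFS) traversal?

Tree insertion order: [16, 23, 17, 46, 34]
Tree (level-order array): [16, None, 23, 17, 46, None, None, 34]
BFS from the root, enqueuing left then right child of each popped node:
  queue [16] -> pop 16, enqueue [23], visited so far: [16]
  queue [23] -> pop 23, enqueue [17, 46], visited so far: [16, 23]
  queue [17, 46] -> pop 17, enqueue [none], visited so far: [16, 23, 17]
  queue [46] -> pop 46, enqueue [34], visited so far: [16, 23, 17, 46]
  queue [34] -> pop 34, enqueue [none], visited so far: [16, 23, 17, 46, 34]
Result: [16, 23, 17, 46, 34]


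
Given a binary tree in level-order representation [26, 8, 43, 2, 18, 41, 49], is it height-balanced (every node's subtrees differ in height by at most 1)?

Tree (level-order array): [26, 8, 43, 2, 18, 41, 49]
Definition: a tree is height-balanced if, at every node, |h(left) - h(right)| <= 1 (empty subtree has height -1).
Bottom-up per-node check:
  node 2: h_left=-1, h_right=-1, diff=0 [OK], height=0
  node 18: h_left=-1, h_right=-1, diff=0 [OK], height=0
  node 8: h_left=0, h_right=0, diff=0 [OK], height=1
  node 41: h_left=-1, h_right=-1, diff=0 [OK], height=0
  node 49: h_left=-1, h_right=-1, diff=0 [OK], height=0
  node 43: h_left=0, h_right=0, diff=0 [OK], height=1
  node 26: h_left=1, h_right=1, diff=0 [OK], height=2
All nodes satisfy the balance condition.
Result: Balanced


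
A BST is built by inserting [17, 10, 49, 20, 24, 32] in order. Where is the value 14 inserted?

Starting tree (level order): [17, 10, 49, None, None, 20, None, None, 24, None, 32]
Insertion path: 17 -> 10
Result: insert 14 as right child of 10
Final tree (level order): [17, 10, 49, None, 14, 20, None, None, None, None, 24, None, 32]


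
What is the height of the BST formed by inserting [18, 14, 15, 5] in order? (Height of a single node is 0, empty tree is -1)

Insertion order: [18, 14, 15, 5]
Tree (level-order array): [18, 14, None, 5, 15]
Compute height bottom-up (empty subtree = -1):
  height(5) = 1 + max(-1, -1) = 0
  height(15) = 1 + max(-1, -1) = 0
  height(14) = 1 + max(0, 0) = 1
  height(18) = 1 + max(1, -1) = 2
Height = 2


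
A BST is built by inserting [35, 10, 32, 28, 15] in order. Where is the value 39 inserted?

Starting tree (level order): [35, 10, None, None, 32, 28, None, 15]
Insertion path: 35
Result: insert 39 as right child of 35
Final tree (level order): [35, 10, 39, None, 32, None, None, 28, None, 15]


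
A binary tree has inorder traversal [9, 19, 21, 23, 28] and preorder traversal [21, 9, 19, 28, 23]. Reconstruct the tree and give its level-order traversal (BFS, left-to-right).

Inorder:  [9, 19, 21, 23, 28]
Preorder: [21, 9, 19, 28, 23]
Algorithm: preorder visits root first, so consume preorder in order;
for each root, split the current inorder slice at that value into
left-subtree inorder and right-subtree inorder, then recurse.
Recursive splits:
  root=21; inorder splits into left=[9, 19], right=[23, 28]
  root=9; inorder splits into left=[], right=[19]
  root=19; inorder splits into left=[], right=[]
  root=28; inorder splits into left=[23], right=[]
  root=23; inorder splits into left=[], right=[]
Reconstructed level-order: [21, 9, 28, 19, 23]


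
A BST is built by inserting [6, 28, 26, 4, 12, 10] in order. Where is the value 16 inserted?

Starting tree (level order): [6, 4, 28, None, None, 26, None, 12, None, 10]
Insertion path: 6 -> 28 -> 26 -> 12
Result: insert 16 as right child of 12
Final tree (level order): [6, 4, 28, None, None, 26, None, 12, None, 10, 16]


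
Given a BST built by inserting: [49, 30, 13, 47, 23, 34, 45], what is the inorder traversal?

Tree insertion order: [49, 30, 13, 47, 23, 34, 45]
Tree (level-order array): [49, 30, None, 13, 47, None, 23, 34, None, None, None, None, 45]
Inorder traversal: [13, 23, 30, 34, 45, 47, 49]


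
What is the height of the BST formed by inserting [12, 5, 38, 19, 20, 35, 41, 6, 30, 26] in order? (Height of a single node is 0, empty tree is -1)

Insertion order: [12, 5, 38, 19, 20, 35, 41, 6, 30, 26]
Tree (level-order array): [12, 5, 38, None, 6, 19, 41, None, None, None, 20, None, None, None, 35, 30, None, 26]
Compute height bottom-up (empty subtree = -1):
  height(6) = 1 + max(-1, -1) = 0
  height(5) = 1 + max(-1, 0) = 1
  height(26) = 1 + max(-1, -1) = 0
  height(30) = 1 + max(0, -1) = 1
  height(35) = 1 + max(1, -1) = 2
  height(20) = 1 + max(-1, 2) = 3
  height(19) = 1 + max(-1, 3) = 4
  height(41) = 1 + max(-1, -1) = 0
  height(38) = 1 + max(4, 0) = 5
  height(12) = 1 + max(1, 5) = 6
Height = 6


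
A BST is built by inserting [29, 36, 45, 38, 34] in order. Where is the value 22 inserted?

Starting tree (level order): [29, None, 36, 34, 45, None, None, 38]
Insertion path: 29
Result: insert 22 as left child of 29
Final tree (level order): [29, 22, 36, None, None, 34, 45, None, None, 38]


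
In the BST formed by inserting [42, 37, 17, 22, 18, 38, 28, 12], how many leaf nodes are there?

Tree built from: [42, 37, 17, 22, 18, 38, 28, 12]
Tree (level-order array): [42, 37, None, 17, 38, 12, 22, None, None, None, None, 18, 28]
Rule: A leaf has 0 children.
Per-node child counts:
  node 42: 1 child(ren)
  node 37: 2 child(ren)
  node 17: 2 child(ren)
  node 12: 0 child(ren)
  node 22: 2 child(ren)
  node 18: 0 child(ren)
  node 28: 0 child(ren)
  node 38: 0 child(ren)
Matching nodes: [12, 18, 28, 38]
Count of leaf nodes: 4


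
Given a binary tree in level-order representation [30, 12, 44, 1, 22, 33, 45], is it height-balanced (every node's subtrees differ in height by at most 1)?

Tree (level-order array): [30, 12, 44, 1, 22, 33, 45]
Definition: a tree is height-balanced if, at every node, |h(left) - h(right)| <= 1 (empty subtree has height -1).
Bottom-up per-node check:
  node 1: h_left=-1, h_right=-1, diff=0 [OK], height=0
  node 22: h_left=-1, h_right=-1, diff=0 [OK], height=0
  node 12: h_left=0, h_right=0, diff=0 [OK], height=1
  node 33: h_left=-1, h_right=-1, diff=0 [OK], height=0
  node 45: h_left=-1, h_right=-1, diff=0 [OK], height=0
  node 44: h_left=0, h_right=0, diff=0 [OK], height=1
  node 30: h_left=1, h_right=1, diff=0 [OK], height=2
All nodes satisfy the balance condition.
Result: Balanced


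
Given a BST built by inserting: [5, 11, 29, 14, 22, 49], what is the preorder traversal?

Tree insertion order: [5, 11, 29, 14, 22, 49]
Tree (level-order array): [5, None, 11, None, 29, 14, 49, None, 22]
Preorder traversal: [5, 11, 29, 14, 22, 49]


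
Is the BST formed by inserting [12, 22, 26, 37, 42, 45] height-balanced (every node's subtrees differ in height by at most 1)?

Tree (level-order array): [12, None, 22, None, 26, None, 37, None, 42, None, 45]
Definition: a tree is height-balanced if, at every node, |h(left) - h(right)| <= 1 (empty subtree has height -1).
Bottom-up per-node check:
  node 45: h_left=-1, h_right=-1, diff=0 [OK], height=0
  node 42: h_left=-1, h_right=0, diff=1 [OK], height=1
  node 37: h_left=-1, h_right=1, diff=2 [FAIL (|-1-1|=2 > 1)], height=2
  node 26: h_left=-1, h_right=2, diff=3 [FAIL (|-1-2|=3 > 1)], height=3
  node 22: h_left=-1, h_right=3, diff=4 [FAIL (|-1-3|=4 > 1)], height=4
  node 12: h_left=-1, h_right=4, diff=5 [FAIL (|-1-4|=5 > 1)], height=5
Node 37 violates the condition: |-1 - 1| = 2 > 1.
Result: Not balanced


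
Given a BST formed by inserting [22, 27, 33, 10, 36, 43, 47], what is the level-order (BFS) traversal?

Tree insertion order: [22, 27, 33, 10, 36, 43, 47]
Tree (level-order array): [22, 10, 27, None, None, None, 33, None, 36, None, 43, None, 47]
BFS from the root, enqueuing left then right child of each popped node:
  queue [22] -> pop 22, enqueue [10, 27], visited so far: [22]
  queue [10, 27] -> pop 10, enqueue [none], visited so far: [22, 10]
  queue [27] -> pop 27, enqueue [33], visited so far: [22, 10, 27]
  queue [33] -> pop 33, enqueue [36], visited so far: [22, 10, 27, 33]
  queue [36] -> pop 36, enqueue [43], visited so far: [22, 10, 27, 33, 36]
  queue [43] -> pop 43, enqueue [47], visited so far: [22, 10, 27, 33, 36, 43]
  queue [47] -> pop 47, enqueue [none], visited so far: [22, 10, 27, 33, 36, 43, 47]
Result: [22, 10, 27, 33, 36, 43, 47]


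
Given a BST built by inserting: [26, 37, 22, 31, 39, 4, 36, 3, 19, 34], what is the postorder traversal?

Tree insertion order: [26, 37, 22, 31, 39, 4, 36, 3, 19, 34]
Tree (level-order array): [26, 22, 37, 4, None, 31, 39, 3, 19, None, 36, None, None, None, None, None, None, 34]
Postorder traversal: [3, 19, 4, 22, 34, 36, 31, 39, 37, 26]


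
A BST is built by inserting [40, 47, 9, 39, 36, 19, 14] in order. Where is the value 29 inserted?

Starting tree (level order): [40, 9, 47, None, 39, None, None, 36, None, 19, None, 14]
Insertion path: 40 -> 9 -> 39 -> 36 -> 19
Result: insert 29 as right child of 19
Final tree (level order): [40, 9, 47, None, 39, None, None, 36, None, 19, None, 14, 29]


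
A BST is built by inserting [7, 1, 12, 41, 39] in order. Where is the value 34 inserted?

Starting tree (level order): [7, 1, 12, None, None, None, 41, 39]
Insertion path: 7 -> 12 -> 41 -> 39
Result: insert 34 as left child of 39
Final tree (level order): [7, 1, 12, None, None, None, 41, 39, None, 34]


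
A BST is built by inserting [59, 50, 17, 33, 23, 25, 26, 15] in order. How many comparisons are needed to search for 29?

Search path for 29: 59 -> 50 -> 17 -> 33 -> 23 -> 25 -> 26
Found: False
Comparisons: 7


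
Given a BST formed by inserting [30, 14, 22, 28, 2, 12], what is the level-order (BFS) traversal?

Tree insertion order: [30, 14, 22, 28, 2, 12]
Tree (level-order array): [30, 14, None, 2, 22, None, 12, None, 28]
BFS from the root, enqueuing left then right child of each popped node:
  queue [30] -> pop 30, enqueue [14], visited so far: [30]
  queue [14] -> pop 14, enqueue [2, 22], visited so far: [30, 14]
  queue [2, 22] -> pop 2, enqueue [12], visited so far: [30, 14, 2]
  queue [22, 12] -> pop 22, enqueue [28], visited so far: [30, 14, 2, 22]
  queue [12, 28] -> pop 12, enqueue [none], visited so far: [30, 14, 2, 22, 12]
  queue [28] -> pop 28, enqueue [none], visited so far: [30, 14, 2, 22, 12, 28]
Result: [30, 14, 2, 22, 12, 28]


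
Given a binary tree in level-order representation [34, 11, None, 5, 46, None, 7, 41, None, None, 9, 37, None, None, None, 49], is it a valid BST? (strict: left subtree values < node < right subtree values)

Level-order array: [34, 11, None, 5, 46, None, 7, 41, None, None, 9, 37, None, None, None, 49]
Validate using subtree bounds (lo, hi): at each node, require lo < value < hi,
then recurse left with hi=value and right with lo=value.
Preorder trace (stopping at first violation):
  at node 34 with bounds (-inf, +inf): OK
  at node 11 with bounds (-inf, 34): OK
  at node 5 with bounds (-inf, 11): OK
  at node 7 with bounds (5, 11): OK
  at node 9 with bounds (7, 11): OK
  at node 46 with bounds (11, 34): VIOLATION
Node 46 violates its bound: not (11 < 46 < 34).
Result: Not a valid BST
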